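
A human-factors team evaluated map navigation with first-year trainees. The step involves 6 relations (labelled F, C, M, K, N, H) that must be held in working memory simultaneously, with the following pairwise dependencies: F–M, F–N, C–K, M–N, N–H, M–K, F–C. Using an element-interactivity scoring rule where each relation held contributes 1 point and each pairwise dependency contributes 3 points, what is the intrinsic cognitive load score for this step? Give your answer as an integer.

27

Count of relations held simultaneously: 6.
Count of pairwise dependencies listed: 7.
Element contribution: 6 × 1 = 6.
Interaction contribution: 7 × 3 = 21.
Intrinsic load = 6 + 21 = 27.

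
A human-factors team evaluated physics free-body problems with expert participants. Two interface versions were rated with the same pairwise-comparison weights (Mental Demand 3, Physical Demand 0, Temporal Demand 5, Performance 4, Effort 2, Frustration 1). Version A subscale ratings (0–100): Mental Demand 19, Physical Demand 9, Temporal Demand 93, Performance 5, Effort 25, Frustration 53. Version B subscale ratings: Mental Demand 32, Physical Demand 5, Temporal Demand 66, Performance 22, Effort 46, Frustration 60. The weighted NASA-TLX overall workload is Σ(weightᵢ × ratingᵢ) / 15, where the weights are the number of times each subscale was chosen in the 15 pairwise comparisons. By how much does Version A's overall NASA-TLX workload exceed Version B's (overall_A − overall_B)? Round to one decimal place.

-1.4

Version A weighted sum = 3·19 + 0·9 + 5·93 + 4·5 + 2·25 + 1·53 = 57 + 0 + 465 + 20 + 50 + 53 = 645; overall_A = 645/15 = 43.0000.
Version B weighted sum = 3·32 + 0·5 + 5·66 + 4·22 + 2·46 + 1·60 = 96 + 0 + 330 + 88 + 92 + 60 = 666; overall_B = 666/15 = 44.4000.
Difference = 43.0000 − 44.4000 = -1.4000 ≈ -1.4.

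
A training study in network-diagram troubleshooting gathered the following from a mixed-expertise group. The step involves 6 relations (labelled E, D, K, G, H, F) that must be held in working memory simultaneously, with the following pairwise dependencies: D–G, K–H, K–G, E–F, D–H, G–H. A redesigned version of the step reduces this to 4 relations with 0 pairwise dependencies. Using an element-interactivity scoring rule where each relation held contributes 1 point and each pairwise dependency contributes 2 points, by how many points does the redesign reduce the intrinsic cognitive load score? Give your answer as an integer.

14

Original: 6 × 1 + 6 × 2 = 6 + 12 = 18.
Redesigned: 4 × 1 + 0 × 2 = 4 + 0 = 4.
Reduction = 18 − 4 = 14.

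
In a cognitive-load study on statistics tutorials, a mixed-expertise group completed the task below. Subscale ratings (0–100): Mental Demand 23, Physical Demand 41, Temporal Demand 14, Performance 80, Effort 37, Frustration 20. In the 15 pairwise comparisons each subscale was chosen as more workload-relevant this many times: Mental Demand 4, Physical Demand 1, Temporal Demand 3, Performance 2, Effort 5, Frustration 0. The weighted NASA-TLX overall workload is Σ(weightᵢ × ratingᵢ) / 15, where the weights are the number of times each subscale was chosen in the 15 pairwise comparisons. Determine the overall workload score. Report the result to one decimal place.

The tallies are the weights (they sum to 15).
Weighted sum = 4·23 + 1·41 + 3·14 + 2·80 + 5·37 + 0·20
            = 92 + 41 + 42 + 160 + 185 + 0 = 520.
Overall workload = 520 / 15 = 34.6667 ≈ 34.7.

34.7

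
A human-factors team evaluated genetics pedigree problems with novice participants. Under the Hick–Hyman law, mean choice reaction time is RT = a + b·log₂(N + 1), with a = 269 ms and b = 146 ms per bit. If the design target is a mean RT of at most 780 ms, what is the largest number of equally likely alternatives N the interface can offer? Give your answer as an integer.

Set 269 + 146·log₂(N + 1) ≤ 780.
log₂(N + 1) ≤ (780 − 269) / 146 = 3.5000.
N + 1 ≤ 2^3.5000 = 11.3137.
N ≤ 10.3137, so the largest integer N is 10.

10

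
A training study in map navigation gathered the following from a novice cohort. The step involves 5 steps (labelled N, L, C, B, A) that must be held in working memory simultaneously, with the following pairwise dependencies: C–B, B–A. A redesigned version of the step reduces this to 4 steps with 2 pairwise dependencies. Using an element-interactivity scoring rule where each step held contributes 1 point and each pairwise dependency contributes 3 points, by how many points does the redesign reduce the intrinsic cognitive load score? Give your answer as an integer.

1

Original: 5 × 1 + 2 × 3 = 5 + 6 = 11.
Redesigned: 4 × 1 + 2 × 3 = 4 + 6 = 10.
Reduction = 11 − 10 = 1.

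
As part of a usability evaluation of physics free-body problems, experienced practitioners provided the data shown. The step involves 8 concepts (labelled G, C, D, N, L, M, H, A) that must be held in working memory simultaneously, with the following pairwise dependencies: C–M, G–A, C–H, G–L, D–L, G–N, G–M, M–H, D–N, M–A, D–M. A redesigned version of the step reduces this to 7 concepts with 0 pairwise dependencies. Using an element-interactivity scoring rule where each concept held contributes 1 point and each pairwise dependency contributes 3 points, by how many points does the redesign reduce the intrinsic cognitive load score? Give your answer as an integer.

34

Original: 8 × 1 + 11 × 3 = 8 + 33 = 41.
Redesigned: 7 × 1 + 0 × 3 = 7 + 0 = 7.
Reduction = 41 − 7 = 34.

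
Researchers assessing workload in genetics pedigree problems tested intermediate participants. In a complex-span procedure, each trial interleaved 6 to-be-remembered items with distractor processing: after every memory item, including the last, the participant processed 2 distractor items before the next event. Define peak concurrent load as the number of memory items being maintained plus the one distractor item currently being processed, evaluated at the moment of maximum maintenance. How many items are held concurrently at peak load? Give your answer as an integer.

Maintenance is greatest during the distractor(s) after memory item 6: all 6 memory items are being held.
One distractor item is concurrently being processed.
Peak concurrent load = 6 + 1 = 7 items.

7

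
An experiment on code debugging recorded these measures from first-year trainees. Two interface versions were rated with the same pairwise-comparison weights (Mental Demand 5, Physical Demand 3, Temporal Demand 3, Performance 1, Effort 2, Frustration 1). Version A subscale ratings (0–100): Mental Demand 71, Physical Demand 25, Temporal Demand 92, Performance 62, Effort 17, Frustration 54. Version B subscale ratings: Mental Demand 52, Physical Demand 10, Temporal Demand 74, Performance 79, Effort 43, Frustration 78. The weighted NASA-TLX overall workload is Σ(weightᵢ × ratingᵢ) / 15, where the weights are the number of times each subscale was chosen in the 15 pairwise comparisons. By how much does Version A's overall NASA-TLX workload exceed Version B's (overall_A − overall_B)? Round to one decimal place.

Version A weighted sum = 5·71 + 3·25 + 3·92 + 1·62 + 2·17 + 1·54 = 355 + 75 + 276 + 62 + 34 + 54 = 856; overall_A = 856/15 = 57.0667.
Version B weighted sum = 5·52 + 3·10 + 3·74 + 1·79 + 2·43 + 1·78 = 260 + 30 + 222 + 79 + 86 + 78 = 755; overall_B = 755/15 = 50.3333.
Difference = 57.0667 − 50.3333 = 6.7334 ≈ 6.7.

6.7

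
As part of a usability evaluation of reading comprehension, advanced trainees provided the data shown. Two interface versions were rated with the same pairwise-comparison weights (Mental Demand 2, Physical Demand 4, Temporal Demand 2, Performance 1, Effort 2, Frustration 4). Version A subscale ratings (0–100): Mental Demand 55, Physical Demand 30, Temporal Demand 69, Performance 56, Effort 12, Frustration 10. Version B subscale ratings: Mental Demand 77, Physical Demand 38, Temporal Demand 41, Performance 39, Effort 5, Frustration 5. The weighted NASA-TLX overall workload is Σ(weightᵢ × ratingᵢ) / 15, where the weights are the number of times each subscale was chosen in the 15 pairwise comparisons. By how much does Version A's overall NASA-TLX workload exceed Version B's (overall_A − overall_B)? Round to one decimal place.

Version A weighted sum = 2·55 + 4·30 + 2·69 + 1·56 + 2·12 + 4·10 = 110 + 120 + 138 + 56 + 24 + 40 = 488; overall_A = 488/15 = 32.5333.
Version B weighted sum = 2·77 + 4·38 + 2·41 + 1·39 + 2·5 + 4·5 = 154 + 152 + 82 + 39 + 10 + 20 = 457; overall_B = 457/15 = 30.4667.
Difference = 32.5333 − 30.4667 = 2.0666 ≈ 2.1.

2.1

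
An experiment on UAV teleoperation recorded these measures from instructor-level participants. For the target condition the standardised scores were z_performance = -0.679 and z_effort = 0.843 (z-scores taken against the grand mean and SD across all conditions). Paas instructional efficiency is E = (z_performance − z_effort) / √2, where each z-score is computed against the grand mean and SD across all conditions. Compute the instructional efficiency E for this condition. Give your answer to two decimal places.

-1.08

z_P − z_E = -0.679 − 0.843 = -1.5220.
E = -1.5220 / √2 = -1.5220 / 1.41421 = -1.0762 ≈ -1.08.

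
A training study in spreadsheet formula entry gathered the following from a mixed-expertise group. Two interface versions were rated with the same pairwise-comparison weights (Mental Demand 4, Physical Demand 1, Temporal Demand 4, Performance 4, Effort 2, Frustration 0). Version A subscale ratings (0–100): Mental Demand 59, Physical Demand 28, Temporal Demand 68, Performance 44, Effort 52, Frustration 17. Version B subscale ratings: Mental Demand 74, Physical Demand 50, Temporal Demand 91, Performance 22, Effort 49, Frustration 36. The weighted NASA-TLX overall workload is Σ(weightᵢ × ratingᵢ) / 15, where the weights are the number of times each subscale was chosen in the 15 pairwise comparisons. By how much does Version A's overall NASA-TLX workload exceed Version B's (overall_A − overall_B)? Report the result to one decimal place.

Version A weighted sum = 4·59 + 1·28 + 4·68 + 4·44 + 2·52 + 0·17 = 236 + 28 + 272 + 176 + 104 + 0 = 816; overall_A = 816/15 = 54.4000.
Version B weighted sum = 4·74 + 1·50 + 4·91 + 4·22 + 2·49 + 0·36 = 296 + 50 + 364 + 88 + 98 + 0 = 896; overall_B = 896/15 = 59.7333.
Difference = 54.4000 − 59.7333 = -5.3333 ≈ -5.3.

-5.3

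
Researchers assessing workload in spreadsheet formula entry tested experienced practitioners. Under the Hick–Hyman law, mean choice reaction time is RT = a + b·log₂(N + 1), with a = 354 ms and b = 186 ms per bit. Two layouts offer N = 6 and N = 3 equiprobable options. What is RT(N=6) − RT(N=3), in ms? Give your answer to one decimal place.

RT(6) = 354 + 186·log₂(7) = 354 + 186·2.8074 = 876.1764 ms.
RT(3) = 354 + 186·log₂(4) = 354 + 186·2.0000 = 726.0000 ms.
Difference = 876.1764 − 726.0000 = 150.1764 ≈ 150.2 ms.

150.2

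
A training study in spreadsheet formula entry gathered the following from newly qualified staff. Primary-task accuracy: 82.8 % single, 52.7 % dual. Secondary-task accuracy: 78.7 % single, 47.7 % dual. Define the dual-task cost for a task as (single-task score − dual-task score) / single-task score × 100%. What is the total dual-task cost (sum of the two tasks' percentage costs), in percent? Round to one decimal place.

75.7

Primary cost = (82.8 − 52.7) / 82.8 × 100% = 36.3527%.
Secondary cost = (78.7 − 47.7) / 78.7 × 100% = 39.3901%.
Total = 36.3527% + 39.3901% = 75.7428% ≈ 75.7%.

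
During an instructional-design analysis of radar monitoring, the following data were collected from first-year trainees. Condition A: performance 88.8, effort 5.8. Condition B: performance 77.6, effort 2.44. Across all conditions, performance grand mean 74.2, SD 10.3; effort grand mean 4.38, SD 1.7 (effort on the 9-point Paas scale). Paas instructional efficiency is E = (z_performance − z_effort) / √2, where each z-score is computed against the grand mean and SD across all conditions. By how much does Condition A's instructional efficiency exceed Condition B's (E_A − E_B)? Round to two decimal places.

Condition A: z_P = (88.8 − 74.2)/10.3 = 1.4175; z_E = (5.8 − 4.38)/1.7 = 0.8353; E_A = (1.4175 − 0.8353)/√2 = 0.4117.
Condition B: z_P = (77.6 − 74.2)/10.3 = 0.3301; z_E = (2.44 − 4.38)/1.7 = -1.1412; E_B = (0.3301 − (-1.1412))/√2 = 1.0404.
E_A − E_B = 0.4117 − 1.0404 = -0.6287 ≈ -0.63.

-0.63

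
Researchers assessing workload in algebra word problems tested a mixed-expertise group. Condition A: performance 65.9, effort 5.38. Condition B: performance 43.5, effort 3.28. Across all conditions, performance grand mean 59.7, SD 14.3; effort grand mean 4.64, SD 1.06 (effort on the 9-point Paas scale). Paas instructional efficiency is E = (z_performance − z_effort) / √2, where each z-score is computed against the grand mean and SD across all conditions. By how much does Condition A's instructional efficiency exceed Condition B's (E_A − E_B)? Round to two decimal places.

Condition A: z_P = (65.9 − 59.7)/14.3 = 0.4336; z_E = (5.38 − 4.64)/1.06 = 0.6981; E_A = (0.4336 − 0.6981)/√2 = -0.1870.
Condition B: z_P = (43.5 − 59.7)/14.3 = -1.1329; z_E = (3.28 − 4.64)/1.06 = -1.2830; E_B = (-1.1329 − (-1.2830))/√2 = 0.1061.
E_A − E_B = -0.1870 − 0.1061 = -0.2931 ≈ -0.29.

-0.29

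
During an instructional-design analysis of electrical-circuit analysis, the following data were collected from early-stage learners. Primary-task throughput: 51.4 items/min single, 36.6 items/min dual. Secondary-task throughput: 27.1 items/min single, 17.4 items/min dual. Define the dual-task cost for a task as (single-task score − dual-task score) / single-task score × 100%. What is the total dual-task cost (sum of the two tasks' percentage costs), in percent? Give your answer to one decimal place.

64.6

Primary cost = (51.4 − 36.6) / 51.4 × 100% = 28.7938%.
Secondary cost = (27.1 − 17.4) / 27.1 × 100% = 35.7934%.
Total = 28.7938% + 35.7934% = 64.5872% ≈ 64.6%.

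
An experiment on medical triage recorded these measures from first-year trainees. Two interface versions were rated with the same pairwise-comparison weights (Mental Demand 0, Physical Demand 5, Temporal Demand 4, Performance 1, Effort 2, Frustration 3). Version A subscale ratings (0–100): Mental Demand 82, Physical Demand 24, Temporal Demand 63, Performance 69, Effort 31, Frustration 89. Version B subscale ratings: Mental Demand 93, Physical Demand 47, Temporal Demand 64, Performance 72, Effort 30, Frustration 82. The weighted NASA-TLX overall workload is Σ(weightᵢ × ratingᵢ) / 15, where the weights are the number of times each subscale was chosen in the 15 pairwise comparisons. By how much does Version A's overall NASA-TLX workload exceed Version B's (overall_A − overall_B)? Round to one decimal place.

-6.6

Version A weighted sum = 0·82 + 5·24 + 4·63 + 1·69 + 2·31 + 3·89 = 0 + 120 + 252 + 69 + 62 + 267 = 770; overall_A = 770/15 = 51.3333.
Version B weighted sum = 0·93 + 5·47 + 4·64 + 1·72 + 2·30 + 3·82 = 0 + 235 + 256 + 72 + 60 + 246 = 869; overall_B = 869/15 = 57.9333.
Difference = 51.3333 − 57.9333 = -6.6000 ≈ -6.6.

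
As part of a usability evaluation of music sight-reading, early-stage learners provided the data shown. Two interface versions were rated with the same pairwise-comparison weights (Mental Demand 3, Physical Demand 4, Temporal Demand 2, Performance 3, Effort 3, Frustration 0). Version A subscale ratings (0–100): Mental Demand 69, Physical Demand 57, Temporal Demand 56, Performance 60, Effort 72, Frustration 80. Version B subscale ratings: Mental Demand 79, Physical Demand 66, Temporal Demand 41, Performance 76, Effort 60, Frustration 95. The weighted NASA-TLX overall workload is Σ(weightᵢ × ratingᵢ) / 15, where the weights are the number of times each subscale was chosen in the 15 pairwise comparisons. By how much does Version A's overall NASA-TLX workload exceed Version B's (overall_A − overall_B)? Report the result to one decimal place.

-3.2

Version A weighted sum = 3·69 + 4·57 + 2·56 + 3·60 + 3·72 + 0·80 = 207 + 228 + 112 + 180 + 216 + 0 = 943; overall_A = 943/15 = 62.8667.
Version B weighted sum = 3·79 + 4·66 + 2·41 + 3·76 + 3·60 + 0·95 = 237 + 264 + 82 + 228 + 180 + 0 = 991; overall_B = 991/15 = 66.0667.
Difference = 62.8667 − 66.0667 = -3.2000 ≈ -3.2.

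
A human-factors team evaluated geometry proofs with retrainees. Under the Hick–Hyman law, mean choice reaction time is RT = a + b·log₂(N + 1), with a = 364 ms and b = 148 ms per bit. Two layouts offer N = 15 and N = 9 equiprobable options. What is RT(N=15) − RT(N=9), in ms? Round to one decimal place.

100.4

RT(15) = 364 + 148·log₂(16) = 364 + 148·4.0000 = 956.0000 ms.
RT(9) = 364 + 148·log₂(10) = 364 + 148·3.3219 = 855.6412 ms.
Difference = 956.0000 − 855.6412 = 100.3588 ≈ 100.4 ms.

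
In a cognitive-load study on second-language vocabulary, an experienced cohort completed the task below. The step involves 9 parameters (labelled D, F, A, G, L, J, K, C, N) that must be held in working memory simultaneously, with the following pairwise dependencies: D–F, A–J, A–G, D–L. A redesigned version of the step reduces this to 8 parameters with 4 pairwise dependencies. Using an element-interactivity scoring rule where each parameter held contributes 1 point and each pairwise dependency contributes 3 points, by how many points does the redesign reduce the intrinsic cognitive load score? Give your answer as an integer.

1

Original: 9 × 1 + 4 × 3 = 9 + 12 = 21.
Redesigned: 8 × 1 + 4 × 3 = 8 + 12 = 20.
Reduction = 21 − 20 = 1.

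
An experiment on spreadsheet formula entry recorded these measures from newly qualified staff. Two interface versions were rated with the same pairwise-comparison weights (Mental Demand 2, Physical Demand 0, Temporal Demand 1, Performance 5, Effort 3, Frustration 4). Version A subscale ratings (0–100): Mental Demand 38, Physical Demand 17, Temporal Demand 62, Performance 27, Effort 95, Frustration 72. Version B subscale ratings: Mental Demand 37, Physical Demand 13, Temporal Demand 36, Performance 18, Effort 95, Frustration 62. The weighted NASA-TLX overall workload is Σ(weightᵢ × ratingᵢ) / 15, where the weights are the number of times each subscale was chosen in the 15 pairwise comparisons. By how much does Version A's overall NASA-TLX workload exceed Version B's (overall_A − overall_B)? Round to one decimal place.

7.5

Version A weighted sum = 2·38 + 0·17 + 1·62 + 5·27 + 3·95 + 4·72 = 76 + 0 + 62 + 135 + 285 + 288 = 846; overall_A = 846/15 = 56.4000.
Version B weighted sum = 2·37 + 0·13 + 1·36 + 5·18 + 3·95 + 4·62 = 74 + 0 + 36 + 90 + 285 + 248 = 733; overall_B = 733/15 = 48.8667.
Difference = 56.4000 − 48.8667 = 7.5333 ≈ 7.5.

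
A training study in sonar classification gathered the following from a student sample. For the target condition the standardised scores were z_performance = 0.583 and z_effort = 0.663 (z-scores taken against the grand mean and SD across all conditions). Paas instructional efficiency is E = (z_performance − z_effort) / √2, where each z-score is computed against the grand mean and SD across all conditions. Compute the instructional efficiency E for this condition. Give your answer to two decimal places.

z_P − z_E = 0.583 − 0.663 = -0.0800.
E = -0.0800 / √2 = -0.0800 / 1.41421 = -0.0566 ≈ -0.06.

-0.06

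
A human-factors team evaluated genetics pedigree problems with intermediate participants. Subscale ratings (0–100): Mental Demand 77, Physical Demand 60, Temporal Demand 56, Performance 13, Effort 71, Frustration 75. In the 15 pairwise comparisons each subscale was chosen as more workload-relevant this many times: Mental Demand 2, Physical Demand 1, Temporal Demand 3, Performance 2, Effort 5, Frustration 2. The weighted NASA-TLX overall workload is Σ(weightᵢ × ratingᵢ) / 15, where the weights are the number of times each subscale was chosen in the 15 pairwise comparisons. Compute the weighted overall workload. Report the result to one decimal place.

60.9

The tallies are the weights (they sum to 15).
Weighted sum = 2·77 + 1·60 + 3·56 + 2·13 + 5·71 + 2·75
            = 154 + 60 + 168 + 26 + 355 + 150 = 913.
Overall workload = 913 / 15 = 60.8667 ≈ 60.9.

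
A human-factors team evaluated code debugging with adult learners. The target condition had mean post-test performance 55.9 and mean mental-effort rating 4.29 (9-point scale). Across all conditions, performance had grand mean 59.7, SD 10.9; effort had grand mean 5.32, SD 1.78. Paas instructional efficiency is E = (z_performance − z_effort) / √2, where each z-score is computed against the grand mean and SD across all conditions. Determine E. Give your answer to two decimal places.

0.16

z_performance = (55.9 − 59.7) / 10.9 = -3.8000 / 10.9 = -0.3486.
z_effort = (4.29 − 5.32) / 1.78 = -1.0300 / 1.78 = -0.5787.
z_P − z_E = -0.3486 − (-0.5787) = 0.2301.
E = 0.2301 / √2 = 0.2301 / 1.41421 = 0.1627 ≈ 0.16.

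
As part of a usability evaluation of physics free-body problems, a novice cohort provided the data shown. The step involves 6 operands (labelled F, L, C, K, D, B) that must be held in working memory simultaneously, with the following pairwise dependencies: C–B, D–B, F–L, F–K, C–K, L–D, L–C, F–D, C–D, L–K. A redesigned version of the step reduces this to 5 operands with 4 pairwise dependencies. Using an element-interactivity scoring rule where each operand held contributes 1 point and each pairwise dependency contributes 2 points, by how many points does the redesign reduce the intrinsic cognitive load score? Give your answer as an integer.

13

Original: 6 × 1 + 10 × 2 = 6 + 20 = 26.
Redesigned: 5 × 1 + 4 × 2 = 5 + 8 = 13.
Reduction = 26 − 13 = 13.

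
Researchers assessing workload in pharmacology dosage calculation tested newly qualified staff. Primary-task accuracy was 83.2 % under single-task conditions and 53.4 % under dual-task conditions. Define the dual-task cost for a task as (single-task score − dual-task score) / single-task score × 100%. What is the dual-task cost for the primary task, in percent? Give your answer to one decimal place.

Cost = (83.2 − 53.4) / 83.2 × 100%
     = 29.8000 / 83.2 × 100% = 35.8173%.
≈ 35.8%.

35.8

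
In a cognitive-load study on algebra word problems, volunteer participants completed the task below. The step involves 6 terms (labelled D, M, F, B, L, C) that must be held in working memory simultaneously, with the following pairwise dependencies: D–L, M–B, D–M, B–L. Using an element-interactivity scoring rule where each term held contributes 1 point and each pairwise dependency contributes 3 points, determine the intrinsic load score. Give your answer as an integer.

Count of terms held simultaneously: 6.
Count of pairwise dependencies listed: 4.
Element contribution: 6 × 1 = 6.
Interaction contribution: 4 × 3 = 12.
Intrinsic load = 6 + 12 = 18.

18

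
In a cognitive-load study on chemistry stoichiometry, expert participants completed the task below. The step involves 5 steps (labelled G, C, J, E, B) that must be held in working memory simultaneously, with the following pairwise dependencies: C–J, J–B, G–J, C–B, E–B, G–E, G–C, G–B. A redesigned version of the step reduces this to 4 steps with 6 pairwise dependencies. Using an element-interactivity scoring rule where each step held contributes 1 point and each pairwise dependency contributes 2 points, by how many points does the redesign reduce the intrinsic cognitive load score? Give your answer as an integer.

5

Original: 5 × 1 + 8 × 2 = 5 + 16 = 21.
Redesigned: 4 × 1 + 6 × 2 = 4 + 12 = 16.
Reduction = 21 − 16 = 5.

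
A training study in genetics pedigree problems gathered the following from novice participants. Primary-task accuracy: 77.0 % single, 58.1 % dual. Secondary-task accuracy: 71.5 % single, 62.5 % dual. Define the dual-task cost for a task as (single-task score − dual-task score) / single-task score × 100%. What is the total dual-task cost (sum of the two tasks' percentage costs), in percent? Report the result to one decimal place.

Primary cost = (77.0 − 58.1) / 77.0 × 100% = 24.5455%.
Secondary cost = (71.5 − 62.5) / 71.5 × 100% = 12.5874%.
Total = 24.5455% + 12.5874% = 37.1329% ≈ 37.1%.

37.1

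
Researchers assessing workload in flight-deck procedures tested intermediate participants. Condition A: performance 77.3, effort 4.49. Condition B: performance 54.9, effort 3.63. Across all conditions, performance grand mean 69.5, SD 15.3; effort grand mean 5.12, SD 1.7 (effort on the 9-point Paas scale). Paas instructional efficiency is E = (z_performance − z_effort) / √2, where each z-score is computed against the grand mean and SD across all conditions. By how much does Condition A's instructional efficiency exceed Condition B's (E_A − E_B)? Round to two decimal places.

Condition A: z_P = (77.3 − 69.5)/15.3 = 0.5098; z_E = (4.49 − 5.12)/1.7 = -0.3706; E_A = (0.5098 − (-0.3706))/√2 = 0.6225.
Condition B: z_P = (54.9 − 69.5)/15.3 = -0.9542; z_E = (3.63 − 5.12)/1.7 = -0.8765; E_B = (-0.9542 − (-0.8765))/√2 = -0.0549.
E_A − E_B = 0.6225 − (-0.0549) = 0.6774 ≈ 0.68.

0.68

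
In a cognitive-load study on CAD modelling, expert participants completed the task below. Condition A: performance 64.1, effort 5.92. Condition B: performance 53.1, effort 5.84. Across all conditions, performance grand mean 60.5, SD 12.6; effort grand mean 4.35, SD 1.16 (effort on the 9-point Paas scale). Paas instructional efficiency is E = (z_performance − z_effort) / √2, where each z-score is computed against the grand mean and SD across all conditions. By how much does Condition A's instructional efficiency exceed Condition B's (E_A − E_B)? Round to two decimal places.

Condition A: z_P = (64.1 − 60.5)/12.6 = 0.2857; z_E = (5.92 − 4.35)/1.16 = 1.3534; E_A = (0.2857 − 1.3534)/√2 = -0.7550.
Condition B: z_P = (53.1 − 60.5)/12.6 = -0.5873; z_E = (5.84 − 4.35)/1.16 = 1.2845; E_B = (-0.5873 − 1.2845)/√2 = -1.3236.
E_A − E_B = -0.7550 − (-1.3236) = 0.5686 ≈ 0.57.

0.57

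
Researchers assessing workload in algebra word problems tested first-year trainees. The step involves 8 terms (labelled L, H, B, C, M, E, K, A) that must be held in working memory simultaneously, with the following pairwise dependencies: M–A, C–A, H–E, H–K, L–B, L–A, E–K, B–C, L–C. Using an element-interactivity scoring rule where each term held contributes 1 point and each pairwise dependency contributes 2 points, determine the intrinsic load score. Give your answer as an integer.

Count of terms held simultaneously: 8.
Count of pairwise dependencies listed: 9.
Element contribution: 8 × 1 = 8.
Interaction contribution: 9 × 2 = 18.
Intrinsic load = 8 + 18 = 26.

26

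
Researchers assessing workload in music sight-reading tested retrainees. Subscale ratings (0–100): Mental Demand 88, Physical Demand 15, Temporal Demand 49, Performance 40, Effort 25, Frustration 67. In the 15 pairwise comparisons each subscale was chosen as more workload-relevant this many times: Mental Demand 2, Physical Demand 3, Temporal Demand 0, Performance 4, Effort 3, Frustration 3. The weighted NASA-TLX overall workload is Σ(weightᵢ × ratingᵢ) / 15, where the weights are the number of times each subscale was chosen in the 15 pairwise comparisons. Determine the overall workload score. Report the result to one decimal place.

The tallies are the weights (they sum to 15).
Weighted sum = 2·88 + 3·15 + 0·49 + 4·40 + 3·25 + 3·67
            = 176 + 45 + 0 + 160 + 75 + 201 = 657.
Overall workload = 657 / 15 = 43.8000 ≈ 43.8.

43.8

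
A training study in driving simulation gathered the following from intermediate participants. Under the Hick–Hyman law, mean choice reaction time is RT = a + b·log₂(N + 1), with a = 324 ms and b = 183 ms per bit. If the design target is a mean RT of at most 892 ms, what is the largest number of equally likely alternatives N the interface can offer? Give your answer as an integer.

Set 324 + 183·log₂(N + 1) ≤ 892.
log₂(N + 1) ≤ (892 − 324) / 183 = 3.1038.
N + 1 ≤ 2^3.1038 = 8.5968.
N ≤ 7.5968, so the largest integer N is 7.

7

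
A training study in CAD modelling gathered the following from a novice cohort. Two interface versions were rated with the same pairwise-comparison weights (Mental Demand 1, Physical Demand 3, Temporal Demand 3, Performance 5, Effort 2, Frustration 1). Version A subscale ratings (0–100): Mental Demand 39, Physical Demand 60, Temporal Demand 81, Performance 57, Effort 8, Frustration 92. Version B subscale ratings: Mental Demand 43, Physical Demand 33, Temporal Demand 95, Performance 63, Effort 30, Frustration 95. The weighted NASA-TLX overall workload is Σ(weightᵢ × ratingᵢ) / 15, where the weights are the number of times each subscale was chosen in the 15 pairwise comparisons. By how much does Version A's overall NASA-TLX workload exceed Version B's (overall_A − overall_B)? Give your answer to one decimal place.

Version A weighted sum = 1·39 + 3·60 + 3·81 + 5·57 + 2·8 + 1·92 = 39 + 180 + 243 + 285 + 16 + 92 = 855; overall_A = 855/15 = 57.0000.
Version B weighted sum = 1·43 + 3·33 + 3·95 + 5·63 + 2·30 + 1·95 = 43 + 99 + 285 + 315 + 60 + 95 = 897; overall_B = 897/15 = 59.8000.
Difference = 57.0000 − 59.8000 = -2.8000 ≈ -2.8.

-2.8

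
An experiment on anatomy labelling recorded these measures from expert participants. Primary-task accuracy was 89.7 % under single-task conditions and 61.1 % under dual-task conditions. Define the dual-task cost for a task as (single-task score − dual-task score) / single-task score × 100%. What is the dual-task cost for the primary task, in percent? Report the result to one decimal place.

Cost = (89.7 − 61.1) / 89.7 × 100%
     = 28.6000 / 89.7 × 100% = 31.8841%.
≈ 31.9%.

31.9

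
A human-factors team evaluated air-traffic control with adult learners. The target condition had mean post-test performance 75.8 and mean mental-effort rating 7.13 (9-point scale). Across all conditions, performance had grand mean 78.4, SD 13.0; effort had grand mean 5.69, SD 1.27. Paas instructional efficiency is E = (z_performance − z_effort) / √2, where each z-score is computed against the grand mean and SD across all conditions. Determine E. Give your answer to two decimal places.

-0.94

z_performance = (75.8 − 78.4) / 13.0 = -2.6000 / 13.0 = -0.2000.
z_effort = (7.13 − 5.69) / 1.27 = 1.4400 / 1.27 = 1.1339.
z_P − z_E = -0.2000 − 1.1339 = -1.3339.
E = -1.3339 / √2 = -1.3339 / 1.41421 = -0.9432 ≈ -0.94.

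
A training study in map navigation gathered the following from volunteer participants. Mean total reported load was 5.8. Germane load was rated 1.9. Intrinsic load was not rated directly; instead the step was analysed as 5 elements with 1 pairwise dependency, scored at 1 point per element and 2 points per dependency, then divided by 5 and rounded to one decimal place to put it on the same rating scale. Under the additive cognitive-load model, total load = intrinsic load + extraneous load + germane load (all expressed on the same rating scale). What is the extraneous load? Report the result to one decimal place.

Intrinsic (element-interactivity): (5 × 1 + 1 × 2) / 5 = 7 / 5 = 1.4000 → 1.4.
extraneous load = total − intrinsic − germane
             = 5.8 − 1.4 − 1.9 = 2.5.

2.5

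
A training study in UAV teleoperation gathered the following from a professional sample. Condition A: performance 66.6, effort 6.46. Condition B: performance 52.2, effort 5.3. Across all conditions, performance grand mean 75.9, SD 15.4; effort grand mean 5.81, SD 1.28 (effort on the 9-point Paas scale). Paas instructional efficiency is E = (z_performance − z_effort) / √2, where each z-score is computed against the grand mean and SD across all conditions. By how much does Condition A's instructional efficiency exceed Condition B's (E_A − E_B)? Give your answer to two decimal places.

0.02

Condition A: z_P = (66.6 − 75.9)/15.4 = -0.6039; z_E = (6.46 − 5.81)/1.28 = 0.5078; E_A = (-0.6039 − 0.5078)/√2 = -0.7861.
Condition B: z_P = (52.2 − 75.9)/15.4 = -1.5390; z_E = (5.3 − 5.81)/1.28 = -0.3984; E_B = (-1.5390 − (-0.3984))/√2 = -0.8065.
E_A − E_B = -0.7861 − (-0.8065) = 0.0204 ≈ 0.02.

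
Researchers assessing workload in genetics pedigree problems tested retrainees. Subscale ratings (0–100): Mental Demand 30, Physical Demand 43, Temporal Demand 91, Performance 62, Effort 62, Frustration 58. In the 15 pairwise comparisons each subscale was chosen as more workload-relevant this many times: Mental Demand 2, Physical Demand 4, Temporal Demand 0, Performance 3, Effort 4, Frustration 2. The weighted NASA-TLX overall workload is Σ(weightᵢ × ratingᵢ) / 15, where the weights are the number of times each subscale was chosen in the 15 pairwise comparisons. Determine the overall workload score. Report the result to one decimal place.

The tallies are the weights (they sum to 15).
Weighted sum = 2·30 + 4·43 + 0·91 + 3·62 + 4·62 + 2·58
            = 60 + 172 + 0 + 186 + 248 + 116 = 782.
Overall workload = 782 / 15 = 52.1333 ≈ 52.1.

52.1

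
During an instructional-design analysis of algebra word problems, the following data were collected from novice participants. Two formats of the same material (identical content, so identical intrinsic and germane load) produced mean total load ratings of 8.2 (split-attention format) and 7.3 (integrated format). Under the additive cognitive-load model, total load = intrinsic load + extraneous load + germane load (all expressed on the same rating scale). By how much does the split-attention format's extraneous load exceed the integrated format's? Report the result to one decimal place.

Intrinsic and germane load are equal across formats, so the difference in total load equals the difference in extraneous load.
Extraneous-load difference = 8.2 − 7.3 = 0.9.

0.9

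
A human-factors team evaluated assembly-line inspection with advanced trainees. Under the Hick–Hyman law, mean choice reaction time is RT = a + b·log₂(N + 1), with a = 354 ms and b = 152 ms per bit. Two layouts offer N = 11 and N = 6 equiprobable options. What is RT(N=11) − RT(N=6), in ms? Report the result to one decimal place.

118.2

RT(11) = 354 + 152·log₂(12) = 354 + 152·3.5850 = 898.9200 ms.
RT(6) = 354 + 152·log₂(7) = 354 + 152·2.8074 = 780.7248 ms.
Difference = 898.9200 − 780.7248 = 118.1952 ≈ 118.2 ms.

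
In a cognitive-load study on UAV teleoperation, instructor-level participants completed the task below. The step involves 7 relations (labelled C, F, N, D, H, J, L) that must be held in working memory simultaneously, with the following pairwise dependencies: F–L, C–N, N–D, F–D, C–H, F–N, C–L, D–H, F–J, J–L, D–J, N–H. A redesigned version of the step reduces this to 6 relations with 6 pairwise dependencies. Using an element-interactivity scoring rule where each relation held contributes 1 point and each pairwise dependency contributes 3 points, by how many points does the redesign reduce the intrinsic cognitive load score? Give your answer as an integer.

19

Original: 7 × 1 + 12 × 3 = 7 + 36 = 43.
Redesigned: 6 × 1 + 6 × 3 = 6 + 18 = 24.
Reduction = 43 − 24 = 19.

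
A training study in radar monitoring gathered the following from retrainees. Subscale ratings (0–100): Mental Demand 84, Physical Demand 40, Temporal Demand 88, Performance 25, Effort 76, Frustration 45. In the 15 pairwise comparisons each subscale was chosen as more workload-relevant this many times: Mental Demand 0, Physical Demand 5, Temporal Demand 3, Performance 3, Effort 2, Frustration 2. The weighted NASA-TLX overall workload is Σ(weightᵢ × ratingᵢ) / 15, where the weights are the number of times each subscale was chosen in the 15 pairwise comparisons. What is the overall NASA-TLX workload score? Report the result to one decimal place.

52.1

The tallies are the weights (they sum to 15).
Weighted sum = 0·84 + 5·40 + 3·88 + 3·25 + 2·76 + 2·45
            = 0 + 200 + 264 + 75 + 152 + 90 = 781.
Overall workload = 781 / 15 = 52.0667 ≈ 52.1.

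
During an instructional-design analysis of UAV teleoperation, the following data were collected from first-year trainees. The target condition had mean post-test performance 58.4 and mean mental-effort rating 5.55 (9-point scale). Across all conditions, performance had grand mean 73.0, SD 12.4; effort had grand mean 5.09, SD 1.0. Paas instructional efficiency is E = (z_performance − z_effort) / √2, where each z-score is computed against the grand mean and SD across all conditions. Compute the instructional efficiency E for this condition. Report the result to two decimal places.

z_performance = (58.4 − 73.0) / 12.4 = -14.6000 / 12.4 = -1.1774.
z_effort = (5.55 − 5.09) / 1.0 = 0.4600 / 1.0 = 0.4600.
z_P − z_E = -1.1774 − 0.4600 = -1.6374.
E = -1.6374 / √2 = -1.6374 / 1.41421 = -1.1578 ≈ -1.16.

-1.16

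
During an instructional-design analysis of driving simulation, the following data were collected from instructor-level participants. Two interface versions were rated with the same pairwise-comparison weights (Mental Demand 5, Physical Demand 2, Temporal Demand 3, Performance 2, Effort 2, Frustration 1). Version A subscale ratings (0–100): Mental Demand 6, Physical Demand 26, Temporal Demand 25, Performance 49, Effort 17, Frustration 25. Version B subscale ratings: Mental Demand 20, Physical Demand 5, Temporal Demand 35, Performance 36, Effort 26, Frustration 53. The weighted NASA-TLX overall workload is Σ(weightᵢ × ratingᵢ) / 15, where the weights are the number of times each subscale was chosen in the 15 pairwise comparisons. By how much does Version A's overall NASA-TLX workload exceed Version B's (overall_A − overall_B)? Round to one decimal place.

Version A weighted sum = 5·6 + 2·26 + 3·25 + 2·49 + 2·17 + 1·25 = 30 + 52 + 75 + 98 + 34 + 25 = 314; overall_A = 314/15 = 20.9333.
Version B weighted sum = 5·20 + 2·5 + 3·35 + 2·36 + 2·26 + 1·53 = 100 + 10 + 105 + 72 + 52 + 53 = 392; overall_B = 392/15 = 26.1333.
Difference = 20.9333 − 26.1333 = -5.2000 ≈ -5.2.

-5.2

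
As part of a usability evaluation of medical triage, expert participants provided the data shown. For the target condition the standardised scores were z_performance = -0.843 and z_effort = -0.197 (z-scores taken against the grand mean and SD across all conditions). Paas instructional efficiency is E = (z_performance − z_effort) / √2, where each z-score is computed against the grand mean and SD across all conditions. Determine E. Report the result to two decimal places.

-0.46

z_P − z_E = -0.843 − (-0.197) = -0.6460.
E = -0.6460 / √2 = -0.6460 / 1.41421 = -0.4568 ≈ -0.46.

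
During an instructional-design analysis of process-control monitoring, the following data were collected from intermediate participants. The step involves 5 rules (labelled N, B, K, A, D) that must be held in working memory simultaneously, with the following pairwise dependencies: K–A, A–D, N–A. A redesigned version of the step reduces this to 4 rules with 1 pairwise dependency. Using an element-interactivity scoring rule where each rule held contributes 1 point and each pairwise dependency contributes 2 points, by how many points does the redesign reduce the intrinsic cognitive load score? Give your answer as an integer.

Original: 5 × 1 + 3 × 2 = 5 + 6 = 11.
Redesigned: 4 × 1 + 1 × 2 = 4 + 2 = 6.
Reduction = 11 − 6 = 5.

5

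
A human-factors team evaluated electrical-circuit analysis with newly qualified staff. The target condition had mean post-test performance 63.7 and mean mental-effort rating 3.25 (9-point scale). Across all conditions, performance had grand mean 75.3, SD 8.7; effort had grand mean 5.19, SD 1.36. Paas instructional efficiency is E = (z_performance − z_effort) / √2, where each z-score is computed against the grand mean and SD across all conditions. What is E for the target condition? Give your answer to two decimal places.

0.07

z_performance = (63.7 − 75.3) / 8.7 = -11.6000 / 8.7 = -1.3333.
z_effort = (3.25 − 5.19) / 1.36 = -1.9400 / 1.36 = -1.4265.
z_P − z_E = -1.3333 − (-1.4265) = 0.0932.
E = 0.0932 / √2 = 0.0932 / 1.41421 = 0.0659 ≈ 0.07.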